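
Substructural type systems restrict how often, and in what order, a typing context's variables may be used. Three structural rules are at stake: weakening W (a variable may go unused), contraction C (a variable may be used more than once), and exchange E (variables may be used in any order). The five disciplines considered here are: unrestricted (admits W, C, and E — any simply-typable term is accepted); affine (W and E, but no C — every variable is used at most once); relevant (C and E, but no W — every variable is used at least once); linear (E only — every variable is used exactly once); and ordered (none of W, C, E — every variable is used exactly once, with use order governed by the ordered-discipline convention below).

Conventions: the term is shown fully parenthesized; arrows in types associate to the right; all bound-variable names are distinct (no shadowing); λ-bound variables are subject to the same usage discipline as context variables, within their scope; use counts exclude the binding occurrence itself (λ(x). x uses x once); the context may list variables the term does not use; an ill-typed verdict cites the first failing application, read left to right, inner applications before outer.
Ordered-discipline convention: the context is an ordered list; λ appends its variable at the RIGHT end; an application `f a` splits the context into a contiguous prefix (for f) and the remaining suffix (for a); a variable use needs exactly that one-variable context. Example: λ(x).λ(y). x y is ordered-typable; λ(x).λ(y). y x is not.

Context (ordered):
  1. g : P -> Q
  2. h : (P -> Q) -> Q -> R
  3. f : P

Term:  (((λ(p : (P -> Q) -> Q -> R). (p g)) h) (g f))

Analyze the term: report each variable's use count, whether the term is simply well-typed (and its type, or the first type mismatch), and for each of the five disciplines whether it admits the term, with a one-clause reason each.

use counts: g: 2, h: 1, f: 1, p [bound]: 1
uses in reading order: p, g, h, g, f
typing: the term checks, with type R
ordered ✗ (needs contraction — g ×2)
linear ✗ (needs contraction — g ×2)
affine ✗ (needs contraction — g ×2)
relevant ✓ (every one of g, h, f, p appears)
unrestricted ✓ (typability at R is all that's needed)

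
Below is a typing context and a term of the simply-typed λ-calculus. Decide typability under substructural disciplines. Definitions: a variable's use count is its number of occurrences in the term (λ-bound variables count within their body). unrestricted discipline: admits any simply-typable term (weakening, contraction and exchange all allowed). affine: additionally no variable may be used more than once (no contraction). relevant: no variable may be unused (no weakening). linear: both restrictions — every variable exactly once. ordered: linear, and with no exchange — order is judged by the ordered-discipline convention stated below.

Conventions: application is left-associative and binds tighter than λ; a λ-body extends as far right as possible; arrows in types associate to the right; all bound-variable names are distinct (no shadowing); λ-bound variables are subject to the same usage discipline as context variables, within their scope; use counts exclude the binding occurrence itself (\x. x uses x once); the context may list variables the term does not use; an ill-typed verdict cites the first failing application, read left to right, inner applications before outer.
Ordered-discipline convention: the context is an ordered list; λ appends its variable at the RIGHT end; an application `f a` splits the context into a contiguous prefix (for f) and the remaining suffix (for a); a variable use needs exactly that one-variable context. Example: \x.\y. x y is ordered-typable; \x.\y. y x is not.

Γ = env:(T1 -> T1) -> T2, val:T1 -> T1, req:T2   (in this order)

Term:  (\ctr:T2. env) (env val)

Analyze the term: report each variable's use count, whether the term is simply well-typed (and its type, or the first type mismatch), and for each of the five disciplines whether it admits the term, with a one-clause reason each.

usage: env ×2, val ×1, req ×0, ctr (bound) ×0
uses in reading order: env, env, val
typing: the term checks, with type (T1 -> T1) -> T2
ordered ✗ (env ×2 used more than once (contraction); needs weakening: req, ctr unused)
linear ✗ (env ×2 used more than once (contraction); needs weakening: req, ctr unused)
affine ✗ (env ×2 used more than once (contraction))
relevant ✗ (needs weakening: req, ctr unused)
unrestricted ✓ (simply typable at (T1 -> T1) -> T2; W, C, E all held)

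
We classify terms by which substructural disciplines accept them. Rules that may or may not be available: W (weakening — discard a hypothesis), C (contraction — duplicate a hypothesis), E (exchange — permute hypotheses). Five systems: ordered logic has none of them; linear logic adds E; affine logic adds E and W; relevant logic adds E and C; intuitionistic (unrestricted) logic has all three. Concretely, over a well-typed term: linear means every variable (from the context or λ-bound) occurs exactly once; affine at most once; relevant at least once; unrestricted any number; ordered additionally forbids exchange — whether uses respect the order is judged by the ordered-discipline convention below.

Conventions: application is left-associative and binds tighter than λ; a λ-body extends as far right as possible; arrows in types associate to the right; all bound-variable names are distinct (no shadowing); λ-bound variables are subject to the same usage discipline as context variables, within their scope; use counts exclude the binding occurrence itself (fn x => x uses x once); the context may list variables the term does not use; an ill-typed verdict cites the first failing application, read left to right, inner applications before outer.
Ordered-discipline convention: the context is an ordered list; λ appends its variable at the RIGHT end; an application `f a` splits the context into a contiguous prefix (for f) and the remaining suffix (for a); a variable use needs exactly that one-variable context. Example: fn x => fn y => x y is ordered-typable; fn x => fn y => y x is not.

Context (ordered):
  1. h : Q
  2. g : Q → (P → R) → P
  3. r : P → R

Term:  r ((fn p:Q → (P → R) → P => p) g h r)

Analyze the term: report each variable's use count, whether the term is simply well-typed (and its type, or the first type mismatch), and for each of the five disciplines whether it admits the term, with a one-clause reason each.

variable uses: h: 1×, g: 1×, r: 2×, p (bound): 1×
left-to-right use order: r, p, g, h, r
typing: ✓ — R
ordered: ✗ — uses contraction: r ×2
linear: ✗ — uses contraction: r ×2
affine: ✗ — uses contraction: r ×2
relevant: ✓ — h, g, r, p: all used, weakening unneeded
unrestricted: ✓ — simply typable at R; W, C, E all held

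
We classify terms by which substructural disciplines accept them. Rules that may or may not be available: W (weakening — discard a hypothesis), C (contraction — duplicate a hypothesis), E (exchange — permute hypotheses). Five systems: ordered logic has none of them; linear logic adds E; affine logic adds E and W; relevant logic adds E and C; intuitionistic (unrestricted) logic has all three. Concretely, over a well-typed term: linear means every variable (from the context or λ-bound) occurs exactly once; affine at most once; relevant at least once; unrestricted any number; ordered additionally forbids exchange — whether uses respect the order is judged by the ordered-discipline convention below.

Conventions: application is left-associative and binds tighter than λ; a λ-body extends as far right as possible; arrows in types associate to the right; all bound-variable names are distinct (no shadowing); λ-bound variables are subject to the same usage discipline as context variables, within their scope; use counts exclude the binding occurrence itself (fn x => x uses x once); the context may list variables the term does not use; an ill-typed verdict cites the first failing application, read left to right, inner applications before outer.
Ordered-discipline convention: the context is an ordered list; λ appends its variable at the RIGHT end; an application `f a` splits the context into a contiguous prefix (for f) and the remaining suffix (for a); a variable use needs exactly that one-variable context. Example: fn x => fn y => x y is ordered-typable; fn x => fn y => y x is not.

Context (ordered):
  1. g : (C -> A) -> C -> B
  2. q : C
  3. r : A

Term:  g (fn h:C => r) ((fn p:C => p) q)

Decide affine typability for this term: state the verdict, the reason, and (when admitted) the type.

yes — g, q, r, h, p: no repeats, contraction unneeded; term : B
usage: g ×1; q ×1; r ×1; h (λ-bound) ×0; p (λ-bound) ×1
uses in reading order: g, r, p, q
typing: well-typed — term : B
across the five disciplines: ordered ✗; linear ✗; affine ✓; relevant ✗; unrestricted ✓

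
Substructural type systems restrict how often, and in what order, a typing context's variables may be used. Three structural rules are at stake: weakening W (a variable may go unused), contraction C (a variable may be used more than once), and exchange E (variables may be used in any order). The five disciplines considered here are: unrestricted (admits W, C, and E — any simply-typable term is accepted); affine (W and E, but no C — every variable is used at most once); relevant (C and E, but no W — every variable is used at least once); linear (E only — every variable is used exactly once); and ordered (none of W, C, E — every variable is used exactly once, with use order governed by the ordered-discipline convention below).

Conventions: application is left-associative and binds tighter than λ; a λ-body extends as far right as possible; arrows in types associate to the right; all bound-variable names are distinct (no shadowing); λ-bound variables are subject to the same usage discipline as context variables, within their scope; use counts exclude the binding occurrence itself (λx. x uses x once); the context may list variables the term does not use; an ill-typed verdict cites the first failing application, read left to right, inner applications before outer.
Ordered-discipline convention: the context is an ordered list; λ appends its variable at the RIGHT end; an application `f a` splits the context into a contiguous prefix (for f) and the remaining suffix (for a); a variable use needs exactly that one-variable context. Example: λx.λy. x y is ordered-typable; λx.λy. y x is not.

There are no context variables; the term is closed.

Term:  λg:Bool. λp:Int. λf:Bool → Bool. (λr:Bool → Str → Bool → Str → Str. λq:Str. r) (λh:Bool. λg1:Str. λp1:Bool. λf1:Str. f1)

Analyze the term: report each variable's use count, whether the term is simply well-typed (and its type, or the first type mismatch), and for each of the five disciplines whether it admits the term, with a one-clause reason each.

use counts: g (λ-bound): 0, p (λ-bound): 0, f (λ-bound): 0, r (λ-bound): 1, q (λ-bound): 0, h (λ-bound): 0, g1 (λ-bound): 0, p1 (λ-bound): 0, f1 (λ-bound): 1
order of uses: r, f1
typing: well-typed at Bool → Int → (Bool → Bool) → Str → Bool → Str → Bool → Str → Str
ordered: ✗ — unused: g, p, f, q, h, g1, p1 — weakening required
linear: ✗ — unused: g, p, f, q, h, g1, p1 — weakening required
affine: ✓ — g, p, f, r, q, h, g1, p1, f1: no repeats, contraction unneeded
relevant: ✗ — unused: g, p, f, q, h, g1, p1 — weakening required
unrestricted: ✓ — type-checks (Bool → Int → (Bool → Bool) → Str → Bool → Str → Bool → Str → Str) and nothing is barred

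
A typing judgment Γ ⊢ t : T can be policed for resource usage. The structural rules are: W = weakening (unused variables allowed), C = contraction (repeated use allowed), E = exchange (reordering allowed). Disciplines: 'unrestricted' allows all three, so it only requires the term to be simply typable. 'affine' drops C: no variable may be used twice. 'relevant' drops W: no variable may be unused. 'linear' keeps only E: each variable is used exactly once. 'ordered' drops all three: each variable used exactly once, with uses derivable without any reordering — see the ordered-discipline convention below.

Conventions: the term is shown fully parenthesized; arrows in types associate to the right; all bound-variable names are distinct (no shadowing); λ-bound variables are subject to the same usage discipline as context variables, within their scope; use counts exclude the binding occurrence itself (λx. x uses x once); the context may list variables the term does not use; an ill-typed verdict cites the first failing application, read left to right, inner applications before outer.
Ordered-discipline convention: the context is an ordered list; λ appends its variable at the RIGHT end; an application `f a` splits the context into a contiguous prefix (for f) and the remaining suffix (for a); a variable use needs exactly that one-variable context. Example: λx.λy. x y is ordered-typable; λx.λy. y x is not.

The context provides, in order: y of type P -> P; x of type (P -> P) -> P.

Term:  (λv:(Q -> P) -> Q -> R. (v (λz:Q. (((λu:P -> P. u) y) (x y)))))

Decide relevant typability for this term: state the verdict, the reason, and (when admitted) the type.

no — z left unused
use counts: y: 2×; x: 1×; v (λ-bound): 1×; z (λ-bound): 0×; u (λ-bound): 1×
uses in reading order: v, u, y, x, y
typing: well-typed at ((Q -> P) -> Q -> R) -> Q -> R
summary: ordered ✗ · linear ✗ · affine ✗ · relevant ✗ · unrestricted ✓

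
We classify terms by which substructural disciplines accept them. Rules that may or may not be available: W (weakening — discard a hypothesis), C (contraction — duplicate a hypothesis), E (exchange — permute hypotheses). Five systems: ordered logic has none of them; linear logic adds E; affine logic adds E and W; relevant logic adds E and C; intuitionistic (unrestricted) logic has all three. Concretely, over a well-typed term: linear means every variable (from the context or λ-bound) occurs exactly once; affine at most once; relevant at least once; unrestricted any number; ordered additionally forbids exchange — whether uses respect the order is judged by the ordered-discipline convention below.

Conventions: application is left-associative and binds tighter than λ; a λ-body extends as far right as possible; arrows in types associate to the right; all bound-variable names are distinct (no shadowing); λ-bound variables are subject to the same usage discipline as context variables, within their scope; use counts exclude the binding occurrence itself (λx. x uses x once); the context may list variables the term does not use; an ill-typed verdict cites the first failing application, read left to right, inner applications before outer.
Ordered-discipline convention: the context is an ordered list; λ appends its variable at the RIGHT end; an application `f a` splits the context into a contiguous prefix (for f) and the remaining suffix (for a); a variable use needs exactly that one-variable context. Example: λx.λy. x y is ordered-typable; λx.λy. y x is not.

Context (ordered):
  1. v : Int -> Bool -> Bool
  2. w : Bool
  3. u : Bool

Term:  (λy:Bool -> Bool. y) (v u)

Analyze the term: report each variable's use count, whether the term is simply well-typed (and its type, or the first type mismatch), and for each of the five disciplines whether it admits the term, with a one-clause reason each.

variable uses: v ×1, w ×0, u ×1, y (bound) ×1
uses in reading order: y, v, u
typing: ill-typed: argument of type Bool where Int is required
ordered: ✗ — not simply typable
linear: ✗ — fails simple typing
affine: ✗ — a type mismatch blocks all five
relevant: ✗ — the type mismatch rejects it
unrestricted: ✗ — not simply typable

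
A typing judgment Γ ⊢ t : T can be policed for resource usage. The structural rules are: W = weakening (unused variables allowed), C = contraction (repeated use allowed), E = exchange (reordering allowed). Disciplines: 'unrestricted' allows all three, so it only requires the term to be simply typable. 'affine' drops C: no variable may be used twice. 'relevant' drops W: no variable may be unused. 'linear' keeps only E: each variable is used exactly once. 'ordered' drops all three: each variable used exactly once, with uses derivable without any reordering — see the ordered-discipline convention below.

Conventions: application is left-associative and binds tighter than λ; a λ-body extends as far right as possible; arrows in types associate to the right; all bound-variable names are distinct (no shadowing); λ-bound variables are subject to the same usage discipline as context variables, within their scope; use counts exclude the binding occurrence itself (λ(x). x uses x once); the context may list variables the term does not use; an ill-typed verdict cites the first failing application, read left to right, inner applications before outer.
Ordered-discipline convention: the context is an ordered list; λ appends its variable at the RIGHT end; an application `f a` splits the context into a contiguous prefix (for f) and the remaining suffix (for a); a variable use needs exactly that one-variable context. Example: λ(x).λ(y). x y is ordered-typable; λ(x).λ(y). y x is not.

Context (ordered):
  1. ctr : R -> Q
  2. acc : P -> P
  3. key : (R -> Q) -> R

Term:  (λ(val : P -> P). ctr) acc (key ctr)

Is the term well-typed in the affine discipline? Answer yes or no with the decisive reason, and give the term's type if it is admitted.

no — ctr ×2 used more than once (contraction)
use counts: ctr: 2×; acc: 1×; key: 1×; val (bound): 0×
left-to-right use order: ctr, acc, key, ctr
typing: the term checks, with type Q
summary: ordered ✗, linear ✗, affine ✗, relevant ✗, unrestricted ✓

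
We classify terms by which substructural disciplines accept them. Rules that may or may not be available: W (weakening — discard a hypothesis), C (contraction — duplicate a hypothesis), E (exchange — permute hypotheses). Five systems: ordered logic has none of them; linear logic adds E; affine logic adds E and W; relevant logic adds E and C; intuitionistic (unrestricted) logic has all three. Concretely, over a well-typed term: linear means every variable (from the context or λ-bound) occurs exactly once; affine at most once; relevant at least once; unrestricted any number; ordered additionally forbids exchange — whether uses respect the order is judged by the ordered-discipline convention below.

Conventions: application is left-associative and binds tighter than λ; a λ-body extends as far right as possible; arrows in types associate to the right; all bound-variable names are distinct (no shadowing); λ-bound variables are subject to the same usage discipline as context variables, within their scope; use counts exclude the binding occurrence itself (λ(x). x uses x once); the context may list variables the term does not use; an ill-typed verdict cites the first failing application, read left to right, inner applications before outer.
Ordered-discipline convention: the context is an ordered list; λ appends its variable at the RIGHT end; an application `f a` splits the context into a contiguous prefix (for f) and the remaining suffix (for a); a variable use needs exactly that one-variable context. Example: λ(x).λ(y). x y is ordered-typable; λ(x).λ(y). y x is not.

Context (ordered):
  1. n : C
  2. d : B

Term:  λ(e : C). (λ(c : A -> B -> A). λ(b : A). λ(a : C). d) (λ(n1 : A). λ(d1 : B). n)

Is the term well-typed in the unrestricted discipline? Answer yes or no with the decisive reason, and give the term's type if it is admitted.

no — not simply typable
use counts: n: 1×; d: 1×; e [bound]: 0×; c [bound]: 0×; b [bound]: 0×; a [bound]: 0×; n1 [bound]: 0×; d1 [bound]: 0×
use order (left to right): d, n
typing: ill-typed: argument of type A -> B -> C where A -> B -> A is required
per-discipline verdicts: ordered ✗, linear ✗, affine ✗, relevant ✗, unrestricted ✗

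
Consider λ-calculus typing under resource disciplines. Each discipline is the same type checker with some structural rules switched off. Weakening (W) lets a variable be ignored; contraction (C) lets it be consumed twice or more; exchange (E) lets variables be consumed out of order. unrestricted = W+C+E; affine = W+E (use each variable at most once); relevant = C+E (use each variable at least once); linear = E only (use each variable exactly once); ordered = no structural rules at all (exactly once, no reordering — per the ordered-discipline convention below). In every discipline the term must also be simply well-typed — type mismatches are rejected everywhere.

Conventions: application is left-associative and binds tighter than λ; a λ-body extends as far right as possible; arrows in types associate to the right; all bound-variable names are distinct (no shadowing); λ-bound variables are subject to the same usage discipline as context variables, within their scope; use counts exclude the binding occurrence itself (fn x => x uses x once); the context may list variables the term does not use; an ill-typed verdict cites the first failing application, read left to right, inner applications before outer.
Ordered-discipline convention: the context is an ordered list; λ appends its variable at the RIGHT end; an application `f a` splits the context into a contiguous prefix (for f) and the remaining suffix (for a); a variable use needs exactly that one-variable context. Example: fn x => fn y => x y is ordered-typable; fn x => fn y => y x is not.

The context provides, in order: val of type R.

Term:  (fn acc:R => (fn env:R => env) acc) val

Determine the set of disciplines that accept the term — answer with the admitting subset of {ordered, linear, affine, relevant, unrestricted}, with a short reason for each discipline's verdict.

admitting disciplines: ordered, linear, affine, relevant, unrestricted
variable uses: val: 1×, acc (λ-bound): 1×, env (λ-bound): 1×
left-to-right use order: env, acc, val
typing: ✓ — R
ordered: ✓ — one use each (val, acc, env); ordered split holds
linear: ✓ — single use per variable (val, acc, env)
affine: ✓ — at most one use each (val, acc, env)
relevant: ✓ — none of val, acc, env goes unused
unrestricted: ✓ — type-checks (R) and nothing is barred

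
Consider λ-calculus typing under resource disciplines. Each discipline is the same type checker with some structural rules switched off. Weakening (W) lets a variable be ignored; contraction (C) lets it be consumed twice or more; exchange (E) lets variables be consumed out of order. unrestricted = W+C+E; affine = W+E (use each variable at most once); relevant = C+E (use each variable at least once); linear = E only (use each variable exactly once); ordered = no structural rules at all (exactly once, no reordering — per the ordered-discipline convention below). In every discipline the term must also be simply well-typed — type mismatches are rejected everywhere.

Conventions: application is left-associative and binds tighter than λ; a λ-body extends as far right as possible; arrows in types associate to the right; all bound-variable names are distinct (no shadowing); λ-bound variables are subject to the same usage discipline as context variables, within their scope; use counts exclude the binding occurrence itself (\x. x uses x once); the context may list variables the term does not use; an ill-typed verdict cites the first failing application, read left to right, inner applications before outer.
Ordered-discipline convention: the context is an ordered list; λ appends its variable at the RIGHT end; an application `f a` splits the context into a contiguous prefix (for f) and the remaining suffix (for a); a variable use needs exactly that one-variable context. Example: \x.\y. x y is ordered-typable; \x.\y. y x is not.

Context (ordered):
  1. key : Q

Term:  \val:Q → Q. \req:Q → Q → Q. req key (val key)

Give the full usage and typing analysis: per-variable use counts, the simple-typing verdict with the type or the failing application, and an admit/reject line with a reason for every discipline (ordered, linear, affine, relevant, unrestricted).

use counts: key=2; val (bound)=1; req (bound)=1
left-to-right use order: req, key, val, key
typing: well-typed — term : (Q → Q) → (Q → Q → Q) → Q
ordered ✗ (uses contraction: key ×2)
linear ✗ (uses contraction: key ×2)
affine ✗ (uses contraction: key ×2)
relevant ✓ (every one of key, val, req appears)
unrestricted ✓ (typability at (Q → Q) → (Q → Q → Q) → Q is all that's needed)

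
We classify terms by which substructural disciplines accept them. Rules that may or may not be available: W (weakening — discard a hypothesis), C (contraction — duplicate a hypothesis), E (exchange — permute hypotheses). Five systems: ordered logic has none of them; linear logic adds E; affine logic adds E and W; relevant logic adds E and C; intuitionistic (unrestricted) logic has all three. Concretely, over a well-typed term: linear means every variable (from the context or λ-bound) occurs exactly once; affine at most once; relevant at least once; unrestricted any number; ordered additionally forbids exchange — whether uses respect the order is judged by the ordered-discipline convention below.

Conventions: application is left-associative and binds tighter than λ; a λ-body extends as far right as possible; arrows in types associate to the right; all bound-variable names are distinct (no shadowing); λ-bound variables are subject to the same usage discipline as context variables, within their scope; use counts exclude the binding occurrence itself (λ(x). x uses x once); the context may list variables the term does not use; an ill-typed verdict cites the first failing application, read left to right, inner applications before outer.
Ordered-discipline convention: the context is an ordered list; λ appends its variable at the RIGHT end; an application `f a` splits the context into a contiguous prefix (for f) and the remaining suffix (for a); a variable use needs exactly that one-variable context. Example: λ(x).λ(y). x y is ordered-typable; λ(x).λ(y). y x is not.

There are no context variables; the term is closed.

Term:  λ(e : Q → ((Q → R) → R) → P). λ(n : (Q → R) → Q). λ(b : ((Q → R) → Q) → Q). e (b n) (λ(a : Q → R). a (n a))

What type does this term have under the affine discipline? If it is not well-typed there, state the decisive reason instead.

not well-typed under affine — needs contraction — n ×2, a ×2
variable uses: e (bound) ×1; n (bound) ×2; b (bound) ×1; a (bound) ×2
left-to-right use order: e, b, n, a, n, a
typing: the term checks, with type (Q → ((Q → R) → R) → P) → ((Q → R) → Q) → (((Q → R) → Q) → Q) → P
all disciplines: ordered ✗ · linear ✗ · affine ✗ · relevant ✓ · unrestricted ✓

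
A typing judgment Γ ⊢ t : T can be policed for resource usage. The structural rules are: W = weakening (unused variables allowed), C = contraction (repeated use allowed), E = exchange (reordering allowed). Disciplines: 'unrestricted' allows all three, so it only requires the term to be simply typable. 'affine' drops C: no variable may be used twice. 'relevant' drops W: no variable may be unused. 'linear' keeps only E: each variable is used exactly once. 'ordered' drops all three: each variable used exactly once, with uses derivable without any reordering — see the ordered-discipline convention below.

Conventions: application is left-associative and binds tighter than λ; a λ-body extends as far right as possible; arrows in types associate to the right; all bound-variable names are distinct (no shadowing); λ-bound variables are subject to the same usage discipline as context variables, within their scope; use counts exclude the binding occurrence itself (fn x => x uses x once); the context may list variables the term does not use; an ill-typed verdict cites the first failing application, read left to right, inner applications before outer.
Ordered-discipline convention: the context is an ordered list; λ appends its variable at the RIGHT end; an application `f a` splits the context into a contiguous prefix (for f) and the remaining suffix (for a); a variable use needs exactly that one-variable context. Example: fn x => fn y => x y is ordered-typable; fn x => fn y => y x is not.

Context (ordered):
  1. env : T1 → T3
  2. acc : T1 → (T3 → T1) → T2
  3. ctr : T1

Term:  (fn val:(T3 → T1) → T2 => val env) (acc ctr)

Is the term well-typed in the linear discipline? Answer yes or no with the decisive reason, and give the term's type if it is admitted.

no — a type mismatch blocks all five
counts: env: 1, acc: 1, ctr: 1, val [bound]: 1
order of uses: val, env, acc, ctr
typing: ill-typed: a function awaiting T3 → T1 gets T1 → T3
summary: ordered ✗ · linear ✗ · affine ✗ · relevant ✗ · unrestricted ✗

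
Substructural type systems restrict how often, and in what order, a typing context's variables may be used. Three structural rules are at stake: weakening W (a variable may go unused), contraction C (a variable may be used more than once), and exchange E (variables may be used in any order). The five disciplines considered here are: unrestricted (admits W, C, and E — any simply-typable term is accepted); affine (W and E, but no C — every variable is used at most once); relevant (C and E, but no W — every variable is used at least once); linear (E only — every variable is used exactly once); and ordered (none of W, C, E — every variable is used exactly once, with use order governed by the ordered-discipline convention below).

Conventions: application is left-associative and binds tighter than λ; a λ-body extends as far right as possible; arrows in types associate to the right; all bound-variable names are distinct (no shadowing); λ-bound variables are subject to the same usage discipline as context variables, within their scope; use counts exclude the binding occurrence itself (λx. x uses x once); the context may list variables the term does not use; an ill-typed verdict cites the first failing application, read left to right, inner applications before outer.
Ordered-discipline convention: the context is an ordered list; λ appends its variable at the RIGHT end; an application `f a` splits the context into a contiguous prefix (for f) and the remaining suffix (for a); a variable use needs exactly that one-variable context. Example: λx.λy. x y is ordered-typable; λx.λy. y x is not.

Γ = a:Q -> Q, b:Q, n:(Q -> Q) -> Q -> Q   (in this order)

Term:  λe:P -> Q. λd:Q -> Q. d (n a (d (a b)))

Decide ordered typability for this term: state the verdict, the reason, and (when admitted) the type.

no — repeated use of a ×2, d ×2; e never used (weakening)
usage: a: 2×; b: 1×; n: 1×; e (bound): 0×; d (bound): 2×
uses in reading order: d, n, a, d, a, b
typing: ✓ — (P -> Q) -> (Q -> Q) -> Q
summary: ordered ✗, linear ✗, affine ✗, relevant ✗, unrestricted ✓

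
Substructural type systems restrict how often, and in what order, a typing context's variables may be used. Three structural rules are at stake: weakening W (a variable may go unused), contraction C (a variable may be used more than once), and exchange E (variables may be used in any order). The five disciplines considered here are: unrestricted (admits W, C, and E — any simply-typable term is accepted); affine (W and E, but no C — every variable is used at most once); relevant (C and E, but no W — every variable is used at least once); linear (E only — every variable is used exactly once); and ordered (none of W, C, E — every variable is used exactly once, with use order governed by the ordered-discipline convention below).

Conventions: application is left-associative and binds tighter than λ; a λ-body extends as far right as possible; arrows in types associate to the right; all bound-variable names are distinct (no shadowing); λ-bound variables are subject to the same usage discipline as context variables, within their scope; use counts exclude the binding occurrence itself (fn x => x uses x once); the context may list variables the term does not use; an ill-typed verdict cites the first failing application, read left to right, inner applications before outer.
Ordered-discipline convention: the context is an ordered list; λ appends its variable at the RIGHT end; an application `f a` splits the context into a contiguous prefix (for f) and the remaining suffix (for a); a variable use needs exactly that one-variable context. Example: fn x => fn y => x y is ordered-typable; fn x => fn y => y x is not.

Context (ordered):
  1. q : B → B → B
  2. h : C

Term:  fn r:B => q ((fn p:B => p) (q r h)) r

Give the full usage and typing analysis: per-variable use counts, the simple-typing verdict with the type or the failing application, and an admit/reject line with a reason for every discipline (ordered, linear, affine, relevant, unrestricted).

usage: q=2, h=1, r [bound]=2, p [bound]=1
use order (left to right): q, p, q, r, h, r
typing: ill-typed: argument of type C where B is required
ordered: ✗, not simply typable
linear: ✗, fails simple typing
affine: ✗, a type mismatch blocks all five
relevant: ✗, the type mismatch rejects it
unrestricted: ✗, not simply typable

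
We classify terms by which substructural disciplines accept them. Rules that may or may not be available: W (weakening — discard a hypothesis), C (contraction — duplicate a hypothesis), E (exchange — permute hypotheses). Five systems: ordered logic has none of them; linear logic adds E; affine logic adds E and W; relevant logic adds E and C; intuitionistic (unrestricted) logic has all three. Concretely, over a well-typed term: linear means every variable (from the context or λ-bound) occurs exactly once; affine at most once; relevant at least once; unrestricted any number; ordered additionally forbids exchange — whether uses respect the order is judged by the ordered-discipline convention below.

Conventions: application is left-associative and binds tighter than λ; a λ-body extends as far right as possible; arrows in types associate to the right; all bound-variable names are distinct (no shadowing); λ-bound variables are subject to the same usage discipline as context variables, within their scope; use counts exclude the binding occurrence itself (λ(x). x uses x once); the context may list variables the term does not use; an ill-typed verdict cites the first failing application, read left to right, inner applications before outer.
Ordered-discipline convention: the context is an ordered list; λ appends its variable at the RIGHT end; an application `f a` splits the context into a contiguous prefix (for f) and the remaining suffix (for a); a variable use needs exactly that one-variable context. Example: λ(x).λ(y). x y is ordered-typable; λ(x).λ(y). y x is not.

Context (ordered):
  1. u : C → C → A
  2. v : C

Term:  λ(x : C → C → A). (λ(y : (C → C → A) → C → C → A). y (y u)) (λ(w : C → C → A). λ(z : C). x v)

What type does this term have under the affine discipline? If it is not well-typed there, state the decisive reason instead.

not well-typed under affine — y ×2 used more than once (contraction)
counts: u: 1; v: 1; x [bound]: 1; y [bound]: 2; w [bound]: 0; z [bound]: 0
left-to-right use order: y, y, u, x, v
typing: ✓ — (C → C → A) → C → C → A
all disciplines: ordered ✗ · linear ✗ · affine ✗ · relevant ✗ · unrestricted ✓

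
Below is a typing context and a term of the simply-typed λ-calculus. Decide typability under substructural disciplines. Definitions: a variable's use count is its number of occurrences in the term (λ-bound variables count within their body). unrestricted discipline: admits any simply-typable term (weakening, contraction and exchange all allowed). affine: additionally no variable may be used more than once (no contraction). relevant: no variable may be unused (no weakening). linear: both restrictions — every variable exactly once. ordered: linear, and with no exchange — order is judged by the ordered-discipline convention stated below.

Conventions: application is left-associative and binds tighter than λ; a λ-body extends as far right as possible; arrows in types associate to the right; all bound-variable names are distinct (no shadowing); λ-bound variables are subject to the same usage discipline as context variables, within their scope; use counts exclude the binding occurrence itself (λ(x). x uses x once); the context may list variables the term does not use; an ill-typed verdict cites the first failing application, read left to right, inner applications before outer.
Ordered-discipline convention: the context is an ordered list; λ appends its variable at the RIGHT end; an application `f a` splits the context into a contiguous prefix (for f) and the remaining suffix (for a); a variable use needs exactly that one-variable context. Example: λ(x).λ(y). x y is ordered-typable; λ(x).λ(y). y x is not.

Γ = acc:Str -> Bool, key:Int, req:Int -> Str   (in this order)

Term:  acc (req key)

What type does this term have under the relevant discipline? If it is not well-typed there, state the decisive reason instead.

term : Bool
counts: acc: 1; key: 1; req: 1
use order (left to right): acc, req, key
typing: ✓ — Bool
summary: ordered ✗ · linear ✓ · affine ✓ · relevant ✓ · unrestricted ✓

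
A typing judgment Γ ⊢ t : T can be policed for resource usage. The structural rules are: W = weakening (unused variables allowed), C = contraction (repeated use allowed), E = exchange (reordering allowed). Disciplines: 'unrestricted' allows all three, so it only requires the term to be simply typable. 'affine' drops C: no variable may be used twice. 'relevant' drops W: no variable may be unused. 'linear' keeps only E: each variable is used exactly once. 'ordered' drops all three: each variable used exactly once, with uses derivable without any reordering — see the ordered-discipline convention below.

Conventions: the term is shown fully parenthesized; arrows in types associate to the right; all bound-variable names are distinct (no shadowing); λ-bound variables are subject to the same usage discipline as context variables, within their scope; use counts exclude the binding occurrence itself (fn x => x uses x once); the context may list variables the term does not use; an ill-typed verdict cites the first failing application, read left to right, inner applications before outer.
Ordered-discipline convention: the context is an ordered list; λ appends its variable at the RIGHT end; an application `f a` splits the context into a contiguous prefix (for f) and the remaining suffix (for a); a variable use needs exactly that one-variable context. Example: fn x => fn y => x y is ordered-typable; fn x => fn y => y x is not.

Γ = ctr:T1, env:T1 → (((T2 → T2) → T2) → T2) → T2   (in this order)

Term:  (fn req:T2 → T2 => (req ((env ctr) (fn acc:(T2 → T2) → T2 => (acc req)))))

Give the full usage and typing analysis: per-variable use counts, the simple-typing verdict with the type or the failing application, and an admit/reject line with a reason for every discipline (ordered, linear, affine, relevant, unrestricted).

counts: ctr: 1; env: 1; req (λ-bound): 2; acc (λ-bound): 1
left-to-right use order: req, env, ctr, acc, req
typing: well-typed — term : (T2 → T2) → T2
ordered: ✗, req ×2 used more than once (contraction)
linear: ✗, req ×2 used more than once (contraction)
affine: ✗, req ×2 used more than once (contraction)
relevant: ✓, ctr, env, req, acc: all used, weakening unneeded
unrestricted: ✓, type-checks ((T2 → T2) → T2) and nothing is barred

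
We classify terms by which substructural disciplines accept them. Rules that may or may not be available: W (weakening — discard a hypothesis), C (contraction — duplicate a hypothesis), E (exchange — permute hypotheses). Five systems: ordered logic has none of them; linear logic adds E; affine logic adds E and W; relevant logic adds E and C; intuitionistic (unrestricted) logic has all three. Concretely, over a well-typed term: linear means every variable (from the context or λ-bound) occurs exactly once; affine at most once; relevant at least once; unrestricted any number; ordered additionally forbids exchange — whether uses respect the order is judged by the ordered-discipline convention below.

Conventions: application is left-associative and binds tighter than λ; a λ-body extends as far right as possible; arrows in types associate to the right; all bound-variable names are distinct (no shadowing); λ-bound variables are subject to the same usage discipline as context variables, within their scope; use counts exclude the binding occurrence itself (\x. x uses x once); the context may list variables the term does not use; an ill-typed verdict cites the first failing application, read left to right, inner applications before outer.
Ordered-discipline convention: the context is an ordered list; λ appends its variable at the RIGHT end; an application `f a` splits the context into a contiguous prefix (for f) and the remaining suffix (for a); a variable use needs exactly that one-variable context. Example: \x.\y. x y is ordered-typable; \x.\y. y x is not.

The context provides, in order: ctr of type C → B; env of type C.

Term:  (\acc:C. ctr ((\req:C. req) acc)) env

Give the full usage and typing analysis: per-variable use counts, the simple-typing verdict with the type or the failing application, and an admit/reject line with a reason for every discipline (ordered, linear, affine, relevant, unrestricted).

use counts: ctr=1, env=1, acc [bound]=1, req [bound]=1
left-to-right use order: ctr, req, acc, env
typing: well-typed at B
ordered: ✓, ctr, env, acc, req once each; derivable with no W/C/E
linear: ✓, each of ctr, env, acc, req used exactly once
affine: ✓, no duplicate uses among ctr, env, acc, req
relevant: ✓, ctr, env, acc, req: all used, weakening unneeded
unrestricted: ✓, type-checks (B) and nothing is barred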